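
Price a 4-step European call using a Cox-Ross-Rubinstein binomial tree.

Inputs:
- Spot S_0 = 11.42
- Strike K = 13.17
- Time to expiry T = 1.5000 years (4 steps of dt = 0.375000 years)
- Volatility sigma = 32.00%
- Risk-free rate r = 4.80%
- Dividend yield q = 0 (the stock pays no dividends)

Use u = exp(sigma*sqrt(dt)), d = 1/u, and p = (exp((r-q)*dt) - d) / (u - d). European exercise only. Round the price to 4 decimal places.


dt = T/N = 0.375000
u = exp(sigma*sqrt(dt)) = 1.216477; d = 1/u = 0.822046
p = (exp((r-q)*dt) - d) / (u - d) = 0.497215
Discount per step: exp(-r*dt) = 0.982161
Stock lattice S(k, i) with i counting down-moves:
  k=0: S(0,0) = 11.4200
  k=1: S(1,0) = 13.8922; S(1,1) = 9.3878
  k=2: S(2,0) = 16.8995; S(2,1) = 11.4200; S(2,2) = 7.7172
  k=3: S(3,0) = 20.5579; S(3,1) = 13.8922; S(3,2) = 9.3878; S(3,3) = 6.3439
  k=4: S(4,0) = 25.0082; S(4,1) = 16.8995; S(4,2) = 11.4200; S(4,3) = 7.7172; S(4,4) = 5.2149
Terminal payoffs V(N, i) = max(S_T - K, 0):
  V(4,0) = 11.838179; V(4,1) = 3.729509; V(4,2) = 0.000000; V(4,3) = 0.000000; V(4,4) = 0.000000
Backward induction: V(k, i) = exp(-r*dt) * [p * V(k+1, i) + (1-p) * V(k+1, i+1)].
  V(3,0) = exp(-r*dt) * [p*11.838179 + (1-p)*3.729509] = 7.622807
  V(3,1) = exp(-r*dt) * [p*3.729509 + (1-p)*0.000000] = 1.821287
  V(3,2) = exp(-r*dt) * [p*0.000000 + (1-p)*0.000000] = 0.000000
  V(3,3) = exp(-r*dt) * [p*0.000000 + (1-p)*0.000000] = 0.000000
  V(2,0) = exp(-r*dt) * [p*7.622807 + (1-p)*1.821287] = 4.621941
  V(2,1) = exp(-r*dt) * [p*1.821287 + (1-p)*0.000000] = 0.889417
  V(2,2) = exp(-r*dt) * [p*0.000000 + (1-p)*0.000000] = 0.000000
  V(1,0) = exp(-r*dt) * [p*4.621941 + (1-p)*0.889417] = 2.696310
  V(1,1) = exp(-r*dt) * [p*0.889417 + (1-p)*0.000000] = 0.434342
  V(0,0) = exp(-r*dt) * [p*2.696310 + (1-p)*0.434342] = 1.531215

Answer: Price = V(0,0) = 1.5312


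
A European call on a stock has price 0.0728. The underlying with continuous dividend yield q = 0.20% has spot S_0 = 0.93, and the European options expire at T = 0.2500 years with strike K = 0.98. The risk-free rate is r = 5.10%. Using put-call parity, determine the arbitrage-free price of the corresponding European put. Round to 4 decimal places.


Put-call parity: C - P = S_0 * exp(-qT) - K * exp(-rT).
S_0 * exp(-qT) = 0.9300 * 0.99950012 = 0.92953512
K * exp(-rT) = 0.9800 * 0.98733094 = 0.96758432
P = C - S*exp(-qT) + K*exp(-rT)
P = 0.0728 - 0.92953512 + 0.96758432 = 0.1108

Answer: Put price = 0.1108


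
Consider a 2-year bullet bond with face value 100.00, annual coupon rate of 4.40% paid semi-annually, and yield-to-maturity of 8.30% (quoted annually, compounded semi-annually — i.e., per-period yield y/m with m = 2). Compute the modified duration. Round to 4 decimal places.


Answer: Modified duration = 1.8566

Derivation:
Coupon per period c = face * coupon_rate / m = 2.200000
Periods per year m = 2; per-period yield y/m = 0.041500
Number of cashflows N = 4
Cashflows (t years, CF_t, discount factor 1/(1+y/m)^(m*t), PV):
  t = 0.5000: CF_t = 2.200000, DF = 0.960154, PV = 2.112338
  t = 1.0000: CF_t = 2.200000, DF = 0.921895, PV = 2.028169
  t = 1.5000: CF_t = 2.200000, DF = 0.885161, PV = 1.947354
  t = 2.0000: CF_t = 102.200000, DF = 0.849890, PV = 86.858795
Price P = sum_t PV_t = 92.946655
First compute Macaulay numerator sum_t t * PV_t:
  t * PV_t at t = 0.5000: 1.056169
  t * PV_t at t = 1.0000: 2.028169
  t * PV_t at t = 1.5000: 2.921031
  t * PV_t at t = 2.0000: 173.717589
Macaulay duration D = 179.722958 / 92.946655 = 1.933614
Modified duration = D / (1 + y/m) = 1.933614 / (1 + 0.041500) = 1.856567


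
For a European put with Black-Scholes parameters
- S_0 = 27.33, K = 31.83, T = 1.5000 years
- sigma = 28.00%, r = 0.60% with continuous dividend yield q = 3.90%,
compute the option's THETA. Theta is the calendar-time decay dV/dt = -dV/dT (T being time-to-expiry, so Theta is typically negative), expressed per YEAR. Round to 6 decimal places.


Answer: Theta = -1.595804

Derivation:
d1 = -0.4173587633; d2 = -0.7602873273
phi(d1) = 0.3656668150; exp(-qT) = 0.9431782404; exp(-rT) = 0.9910403788
Theta = -S*exp(-qT)*phi(d1)*sigma/(2*sqrt(T)) + r*K*exp(-rT)*N(-d2) - q*S*exp(-qT)*N(-d1)
N(-d1) = 0.6617919938; N(-d2) = 0.7764585724; sqrt(T) = 1.2247448714
Term 1 = -27.3300 * 0.9431782404 * 0.3656668150 * 0.2800 / (2 * 1.2247448714) = -1.0774605047
Term 2 = 0.0060 * 31.8300 * 0.9910403788 * 0.7764585724 = 0.1469594533
Term 3 = -0.0390 * 27.3300 * 0.9431782404 * 0.6617919938 = -0.6653030592
Theta = -1.0774605047 + (0.1469594533) + (-0.6653030592) = -1.595804


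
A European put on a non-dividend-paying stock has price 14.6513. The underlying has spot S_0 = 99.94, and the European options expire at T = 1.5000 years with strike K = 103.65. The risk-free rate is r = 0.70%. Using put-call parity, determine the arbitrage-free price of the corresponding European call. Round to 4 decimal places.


Answer: Call price = 12.0239

Derivation:
Put-call parity: C - P = S_0 * exp(-qT) - K * exp(-rT).
S_0 * exp(-qT) = 99.9400 * 1.00000000 = 99.94000000
K * exp(-rT) = 103.6500 * 0.98955493 = 102.56736876
C = P + S*exp(-qT) - K*exp(-rT)
C = 14.6513 + 99.94000000 - 102.56736876 = 12.0239


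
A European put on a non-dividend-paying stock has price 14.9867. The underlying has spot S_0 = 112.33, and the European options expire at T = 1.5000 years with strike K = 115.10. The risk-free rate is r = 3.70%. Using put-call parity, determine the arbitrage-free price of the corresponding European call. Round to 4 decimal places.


Put-call parity: C - P = S_0 * exp(-qT) - K * exp(-rT).
S_0 * exp(-qT) = 112.3300 * 1.00000000 = 112.33000000
K * exp(-rT) = 115.1000 * 0.94601202 = 108.88598392
C = P + S*exp(-qT) - K*exp(-rT)
C = 14.9867 + 112.33000000 - 108.88598392 = 18.4307

Answer: Call price = 18.4307


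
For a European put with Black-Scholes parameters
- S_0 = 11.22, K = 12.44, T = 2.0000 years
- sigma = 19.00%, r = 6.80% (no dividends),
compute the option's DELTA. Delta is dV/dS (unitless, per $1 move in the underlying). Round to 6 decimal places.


d1 = 0.2563478411; d2 = -0.0123527357
phi(d1) = 0.3860471985; exp(-qT) = 1.0000000000; exp(-rT) = 0.8728426325
N(-d1) = 0.3988411296
Delta = -exp(-qT) * N(-d1) = -1.0000000000 * 0.3988411296 = -0.398841

Answer: Delta = -0.398841


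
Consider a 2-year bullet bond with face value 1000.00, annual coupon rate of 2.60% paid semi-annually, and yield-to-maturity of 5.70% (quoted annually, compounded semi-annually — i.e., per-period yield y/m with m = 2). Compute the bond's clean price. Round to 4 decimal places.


Coupon per period c = face * coupon_rate / m = 13.000000
Periods per year m = 2; per-period yield y/m = 0.028500
Number of cashflows N = 4
Cashflows (t years, CF_t, discount factor 1/(1+y/m)^(m*t), PV):
  t = 0.5000: CF_t = 13.000000, DF = 0.972290, PV = 12.639767
  t = 1.0000: CF_t = 13.000000, DF = 0.945347, PV = 12.289515
  t = 1.5000: CF_t = 13.000000, DF = 0.919152, PV = 11.948970
  t = 2.0000: CF_t = 1013.000000, DF = 0.893682, PV = 905.299460
Price P = sum_t PV_t = 942.177712

Answer: Price = 942.1777


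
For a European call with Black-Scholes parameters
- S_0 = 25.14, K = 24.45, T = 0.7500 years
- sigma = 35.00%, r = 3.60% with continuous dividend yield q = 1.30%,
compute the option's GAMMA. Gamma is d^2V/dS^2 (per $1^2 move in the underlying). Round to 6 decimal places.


Answer: Gamma = 0.049560

Derivation:
d1 = 0.3002798329; d2 = -0.0028290584
phi(d1) = 0.3813557844; exp(-qT) = 0.9902973771; exp(-rT) = 0.9733612415
Gamma = exp(-qT) * phi(d1) / (S * sigma * sqrt(T)) = 0.9902973771 * 0.3813557844 / (25.1400 * 0.3500 * 0.8660254038) = 0.049560


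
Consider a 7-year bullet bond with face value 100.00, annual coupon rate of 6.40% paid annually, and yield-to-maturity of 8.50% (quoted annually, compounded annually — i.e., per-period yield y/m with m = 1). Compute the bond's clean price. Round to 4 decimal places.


Answer: Price = 89.2511

Derivation:
Coupon per period c = face * coupon_rate / m = 6.400000
Periods per year m = 1; per-period yield y/m = 0.085000
Number of cashflows N = 7
Cashflows (t years, CF_t, discount factor 1/(1+y/m)^(m*t), PV):
  t = 1.0000: CF_t = 6.400000, DF = 0.921659, PV = 5.898618
  t = 2.0000: CF_t = 6.400000, DF = 0.849455, PV = 5.436514
  t = 3.0000: CF_t = 6.400000, DF = 0.782908, PV = 5.010612
  t = 4.0000: CF_t = 6.400000, DF = 0.721574, PV = 4.618075
  t = 5.0000: CF_t = 6.400000, DF = 0.665045, PV = 4.256291
  t = 6.0000: CF_t = 6.400000, DF = 0.612945, PV = 3.922849
  t = 7.0000: CF_t = 106.400000, DF = 0.564926, PV = 60.108164
Price P = sum_t PV_t = 89.251122


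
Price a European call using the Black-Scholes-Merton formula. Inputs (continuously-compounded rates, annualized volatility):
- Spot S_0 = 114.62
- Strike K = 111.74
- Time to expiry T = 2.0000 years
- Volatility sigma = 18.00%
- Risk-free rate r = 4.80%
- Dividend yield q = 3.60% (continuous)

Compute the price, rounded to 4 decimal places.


Answer: Price = 13.3117

Derivation:
d1 = (ln(S/K) + (r - q + 0.5*sigma^2) * T) / (sigma * sqrt(T)) = 0.32152760
d2 = d1 - sigma * sqrt(T) = 0.06696916
exp(-rT) = 0.90846402; exp(-qT) = 0.93053090
C = S_0 * exp(-qT) * N(d1) - K * exp(-rT) * N(d2)
N(d1) = 0.62609470; N(d2) = 0.52669687
C = 114.6200 * 0.93053090 * 0.62609470 - 111.7400 * 0.90846402 * 0.52669687 = 13.3117


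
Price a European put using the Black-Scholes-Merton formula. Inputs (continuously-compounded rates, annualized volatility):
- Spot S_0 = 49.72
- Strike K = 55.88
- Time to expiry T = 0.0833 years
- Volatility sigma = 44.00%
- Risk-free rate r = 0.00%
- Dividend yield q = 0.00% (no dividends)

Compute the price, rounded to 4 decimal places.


d1 = (ln(S/K) + (r - q + 0.5*sigma^2) * T) / (sigma * sqrt(T)) = -0.85624389
d2 = d1 - sigma * sqrt(T) = -0.98323555
exp(-rT) = 1.00000000; exp(-qT) = 1.00000000
P = K * exp(-rT) * N(-d2) - S_0 * exp(-qT) * N(-d1)
N(-d1) = 0.80406856; N(-d2) = 0.83725424
P = 55.8800 * 1.00000000 * 0.83725424 - 49.7200 * 1.00000000 * 0.80406856 = 6.8075

Answer: Price = 6.8075


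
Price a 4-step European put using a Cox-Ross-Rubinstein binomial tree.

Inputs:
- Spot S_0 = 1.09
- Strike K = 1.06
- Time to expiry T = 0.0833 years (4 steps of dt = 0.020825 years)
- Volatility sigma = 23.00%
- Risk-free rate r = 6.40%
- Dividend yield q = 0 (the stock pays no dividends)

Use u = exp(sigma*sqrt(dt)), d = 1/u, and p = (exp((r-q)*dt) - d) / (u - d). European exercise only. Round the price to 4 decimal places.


Answer: Price = V(0,0) = 0.0154

Derivation:
dt = T/N = 0.020825
u = exp(sigma*sqrt(dt)) = 1.033748; d = 1/u = 0.967354
p = (exp((r-q)*dt) - d) / (u - d) = 0.511790
Discount per step: exp(-r*dt) = 0.998668
Stock lattice S(k, i) with i counting down-moves:
  k=0: S(0,0) = 1.0900
  k=1: S(1,0) = 1.1268; S(1,1) = 1.0544
  k=2: S(2,0) = 1.1648; S(2,1) = 1.0900; S(2,2) = 1.0200
  k=3: S(3,0) = 1.2041; S(3,1) = 1.1268; S(3,2) = 1.0544; S(3,3) = 0.9867
  k=4: S(4,0) = 1.2448; S(4,1) = 1.1648; S(4,2) = 1.0900; S(4,3) = 1.0200; S(4,4) = 0.9545
Terminal payoffs V(N, i) = max(K - S_T, 0):
  V(4,0) = 0.000000; V(4,1) = 0.000000; V(4,2) = 0.000000; V(4,3) = 0.040007; V(4,4) = 0.105518
Backward induction: V(k, i) = exp(-r*dt) * [p * V(k+1, i) + (1-p) * V(k+1, i+1)].
  V(3,0) = exp(-r*dt) * [p*0.000000 + (1-p)*0.000000] = 0.000000
  V(3,1) = exp(-r*dt) * [p*0.000000 + (1-p)*0.000000] = 0.000000
  V(3,2) = exp(-r*dt) * [p*0.000000 + (1-p)*0.040007] = 0.019506
  V(3,3) = exp(-r*dt) * [p*0.040007 + (1-p)*0.105518] = 0.071894
  V(2,0) = exp(-r*dt) * [p*0.000000 + (1-p)*0.000000] = 0.000000
  V(2,1) = exp(-r*dt) * [p*0.000000 + (1-p)*0.019506] = 0.009510
  V(2,2) = exp(-r*dt) * [p*0.019506 + (1-p)*0.071894] = 0.045022
  V(1,0) = exp(-r*dt) * [p*0.000000 + (1-p)*0.009510] = 0.004637
  V(1,1) = exp(-r*dt) * [p*0.009510 + (1-p)*0.045022] = 0.026812
  V(0,0) = exp(-r*dt) * [p*0.004637 + (1-p)*0.026812] = 0.015442


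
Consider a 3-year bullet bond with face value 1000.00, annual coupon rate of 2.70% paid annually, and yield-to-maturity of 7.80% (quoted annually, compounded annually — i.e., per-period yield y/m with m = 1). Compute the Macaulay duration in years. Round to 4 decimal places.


Coupon per period c = face * coupon_rate / m = 27.000000
Periods per year m = 1; per-period yield y/m = 0.078000
Number of cashflows N = 3
Cashflows (t years, CF_t, discount factor 1/(1+y/m)^(m*t), PV):
  t = 1.0000: CF_t = 27.000000, DF = 0.927644, PV = 25.046382
  t = 2.0000: CF_t = 27.000000, DF = 0.860523, PV = 23.234121
  t = 3.0000: CF_t = 1027.000000, DF = 0.798259, PV = 819.811792
Price P = sum_t PV_t = 868.092295
Macaulay numerator sum_t t * PV_t:
  t * PV_t at t = 1.0000: 25.046382
  t * PV_t at t = 2.0000: 46.468242
  t * PV_t at t = 3.0000: 2459.435377
Macaulay duration D = (sum_t t * PV_t) / P = 2530.950001 / 868.092295 = 2.915531

Answer: Macaulay duration = 2.9155 years


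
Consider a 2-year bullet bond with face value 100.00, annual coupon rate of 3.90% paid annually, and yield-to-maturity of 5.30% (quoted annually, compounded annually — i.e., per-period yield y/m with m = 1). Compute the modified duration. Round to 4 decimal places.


Answer: Modified duration = 1.8632

Derivation:
Coupon per period c = face * coupon_rate / m = 3.900000
Periods per year m = 1; per-period yield y/m = 0.053000
Number of cashflows N = 2
Cashflows (t years, CF_t, discount factor 1/(1+y/m)^(m*t), PV):
  t = 1.0000: CF_t = 3.900000, DF = 0.949668, PV = 3.703704
  t = 2.0000: CF_t = 103.900000, DF = 0.901869, PV = 93.704146
Price P = sum_t PV_t = 97.407849
First compute Macaulay numerator sum_t t * PV_t:
  t * PV_t at t = 1.0000: 3.703704
  t * PV_t at t = 2.0000: 187.408291
Macaulay duration D = 191.111995 / 97.407849 = 1.961977
Modified duration = D / (1 + y/m) = 1.961977 / (1 + 0.053000) = 1.863226


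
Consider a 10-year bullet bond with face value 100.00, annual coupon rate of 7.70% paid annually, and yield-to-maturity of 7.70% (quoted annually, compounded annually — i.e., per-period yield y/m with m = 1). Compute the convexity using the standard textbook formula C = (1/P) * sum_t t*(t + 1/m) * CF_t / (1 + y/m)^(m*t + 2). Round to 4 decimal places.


Answer: Convexity = 61.8116

Derivation:
Coupon per period c = face * coupon_rate / m = 7.700000
Periods per year m = 1; per-period yield y/m = 0.077000
Number of cashflows N = 10
Cashflows (t years, CF_t, discount factor 1/(1+y/m)^(m*t), PV):
  t = 1.0000: CF_t = 7.700000, DF = 0.928505, PV = 7.149489
  t = 2.0000: CF_t = 7.700000, DF = 0.862122, PV = 6.638337
  t = 3.0000: CF_t = 7.700000, DF = 0.800484, PV = 6.163730
  t = 4.0000: CF_t = 7.700000, DF = 0.743254, PV = 5.723055
  t = 5.0000: CF_t = 7.700000, DF = 0.690115, PV = 5.313886
  t = 6.0000: CF_t = 7.700000, DF = 0.640775, PV = 4.933970
  t = 7.0000: CF_t = 7.700000, DF = 0.594963, PV = 4.581216
  t = 8.0000: CF_t = 7.700000, DF = 0.552426, PV = 4.253683
  t = 9.0000: CF_t = 7.700000, DF = 0.512931, PV = 3.949566
  t = 10.0000: CF_t = 107.700000, DF = 0.476259, PV = 51.293067
Price P = sum_t PV_t = 100.000000
Convexity numerator sum_t t*(t + 1/m) * CF_t / (1+y/m)^(m*t + 2):
  t = 1.0000: term = 12.327460
  t = 2.0000: term = 34.338329
  t = 3.0000: term = 63.766628
  t = 4.0000: term = 98.679400
  t = 5.0000: term = 137.436491
  t = 6.0000: term = 178.654677
  t = 7.0000: term = 221.175706
  t = 8.0000: term = 264.037851
  t = 9.0000: term = 306.450616
  t = 10.0000: term = 4864.295488
Convexity = (1/P) * sum = 6181.162646 / 100.000000 = 61.811626


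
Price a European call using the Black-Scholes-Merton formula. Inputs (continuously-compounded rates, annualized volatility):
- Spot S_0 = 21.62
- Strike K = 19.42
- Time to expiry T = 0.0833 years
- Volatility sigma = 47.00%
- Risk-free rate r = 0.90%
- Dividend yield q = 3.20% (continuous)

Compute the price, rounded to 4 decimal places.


d1 = (ln(S/K) + (r - q + 0.5*sigma^2) * T) / (sigma * sqrt(T)) = 0.84481966
d2 = d1 - sigma * sqrt(T) = 0.70916948
exp(-rT) = 0.99925058; exp(-qT) = 0.99733795
C = S_0 * exp(-qT) * N(d1) - K * exp(-rT) * N(d2)
N(d1) = 0.80089423; N(d2) = 0.76089035
C = 21.6200 * 0.99733795 * 0.80089423 - 19.4200 * 0.99925058 * 0.76089035 = 2.5038

Answer: Price = 2.5038


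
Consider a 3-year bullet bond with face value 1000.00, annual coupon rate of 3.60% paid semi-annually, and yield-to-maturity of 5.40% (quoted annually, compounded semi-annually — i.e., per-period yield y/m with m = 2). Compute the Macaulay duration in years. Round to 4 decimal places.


Coupon per period c = face * coupon_rate / m = 18.000000
Periods per year m = 2; per-period yield y/m = 0.027000
Number of cashflows N = 6
Cashflows (t years, CF_t, discount factor 1/(1+y/m)^(m*t), PV):
  t = 0.5000: CF_t = 18.000000, DF = 0.973710, PV = 17.526777
  t = 1.0000: CF_t = 18.000000, DF = 0.948111, PV = 17.065995
  t = 1.5000: CF_t = 18.000000, DF = 0.923185, PV = 16.617327
  t = 2.0000: CF_t = 18.000000, DF = 0.898914, PV = 16.180455
  t = 2.5000: CF_t = 18.000000, DF = 0.875282, PV = 15.755068
  t = 3.0000: CF_t = 1018.000000, DF = 0.852270, PV = 867.611134
Price P = sum_t PV_t = 950.756756
Macaulay numerator sum_t t * PV_t:
  t * PV_t at t = 0.5000: 8.763389
  t * PV_t at t = 1.0000: 17.065995
  t * PV_t at t = 1.5000: 24.925991
  t * PV_t at t = 2.0000: 32.360910
  t * PV_t at t = 2.5000: 39.387670
  t * PV_t at t = 3.0000: 2602.833401
Macaulay duration D = (sum_t t * PV_t) / P = 2725.337356 / 950.756756 = 2.866493

Answer: Macaulay duration = 2.8665 years


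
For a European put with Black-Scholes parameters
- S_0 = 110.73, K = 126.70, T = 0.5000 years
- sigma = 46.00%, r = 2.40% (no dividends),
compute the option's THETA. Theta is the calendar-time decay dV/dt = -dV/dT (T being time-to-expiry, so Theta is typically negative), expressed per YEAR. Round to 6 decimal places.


d1 = -0.2146754102; d2 = -0.5399445295
phi(d1) = 0.3898546510; exp(-qT) = 1.0000000000; exp(-rT) = 0.9880717129
Theta = -S*exp(-qT)*phi(d1)*sigma/(2*sqrt(T)) + r*K*exp(-rT)*N(-d2) - q*S*exp(-qT)*N(-d1)
N(-d1) = 0.5849898023; N(-d2) = 0.7053823563; sqrt(T) = 0.7071067812
Term 1 = -110.7300 * 1.0000000000 * 0.3898546510 * 0.4600 / (2 * 0.7071067812) = -14.0414142958
Term 2 = 0.0240 * 126.7000 * 0.9880717129 * 0.7053823563 = 2.1193413679
Term 3 = 0 (no dividend yield, q = 0)
Theta = -14.0414142958 + (2.1193413679) + (0.0000000000) = -11.922073

Answer: Theta = -11.922073


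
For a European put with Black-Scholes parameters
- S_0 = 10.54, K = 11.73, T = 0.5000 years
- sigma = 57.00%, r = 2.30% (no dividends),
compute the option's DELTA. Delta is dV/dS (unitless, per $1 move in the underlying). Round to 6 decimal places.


d1 = -0.0353481924; d2 = -0.4383990577
phi(d1) = 0.3986931201; exp(-qT) = 1.0000000000; exp(-rT) = 0.9885658722
N(-d1) = 0.5140989523
Delta = -exp(-qT) * N(-d1) = -1.0000000000 * 0.5140989523 = -0.514099

Answer: Delta = -0.514099


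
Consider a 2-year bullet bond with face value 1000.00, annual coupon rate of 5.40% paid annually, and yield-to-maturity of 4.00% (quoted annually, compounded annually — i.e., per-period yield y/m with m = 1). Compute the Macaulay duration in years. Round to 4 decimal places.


Answer: Macaulay duration = 1.9494 years

Derivation:
Coupon per period c = face * coupon_rate / m = 54.000000
Periods per year m = 1; per-period yield y/m = 0.040000
Number of cashflows N = 2
Cashflows (t years, CF_t, discount factor 1/(1+y/m)^(m*t), PV):
  t = 1.0000: CF_t = 54.000000, DF = 0.961538, PV = 51.923077
  t = 2.0000: CF_t = 1054.000000, DF = 0.924556, PV = 974.482249
Price P = sum_t PV_t = 1026.405325
Macaulay numerator sum_t t * PV_t:
  t * PV_t at t = 1.0000: 51.923077
  t * PV_t at t = 2.0000: 1948.964497
Macaulay duration D = (sum_t t * PV_t) / P = 2000.887574 / 1026.405325 = 1.949413


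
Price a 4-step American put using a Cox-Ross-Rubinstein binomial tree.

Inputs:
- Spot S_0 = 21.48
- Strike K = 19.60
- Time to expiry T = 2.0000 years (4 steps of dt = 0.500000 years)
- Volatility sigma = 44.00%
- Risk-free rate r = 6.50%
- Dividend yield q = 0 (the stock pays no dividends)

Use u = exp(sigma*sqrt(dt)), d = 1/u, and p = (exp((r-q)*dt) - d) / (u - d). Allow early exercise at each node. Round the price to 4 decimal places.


dt = T/N = 0.500000
u = exp(sigma*sqrt(dt)) = 1.364963; d = 1/u = 0.732621
p = (exp((r-q)*dt) - d) / (u - d) = 0.475080
Discount per step: exp(-r*dt) = 0.968022
Stock lattice S(k, i) with i counting down-moves:
  k=0: S(0,0) = 21.4800
  k=1: S(1,0) = 29.3194; S(1,1) = 15.7367
  k=2: S(2,0) = 40.0199; S(2,1) = 21.4800; S(2,2) = 11.5290
  k=3: S(3,0) = 54.6256; S(3,1) = 29.3194; S(3,2) = 15.7367; S(3,3) = 8.4464
  k=4: S(4,0) = 74.5619; S(4,1) = 40.0199; S(4,2) = 21.4800; S(4,3) = 11.5290; S(4,4) = 6.1880
Terminal payoffs V(N, i) = max(K - S_T, 0):
  V(4,0) = 0.000000; V(4,1) = 0.000000; V(4,2) = 0.000000; V(4,3) = 8.070969; V(4,4) = 13.411985
Backward induction: V(k, i) = exp(-r*dt) * [p * V(k+1, i) + (1-p) * V(k+1, i+1)]; then take max(V_cont, immediate exercise) for American.
  V(3,0) = exp(-r*dt) * [p*0.000000 + (1-p)*0.000000] = 0.000000; exercise = 0.000000; V(3,0) = max -> 0.000000
  V(3,1) = exp(-r*dt) * [p*0.000000 + (1-p)*0.000000] = 0.000000; exercise = 0.000000; V(3,1) = max -> 0.000000
  V(3,2) = exp(-r*dt) * [p*0.000000 + (1-p)*8.070969] = 4.101134; exercise = 3.863304; V(3,2) = max -> 4.101134
  V(3,3) = exp(-r*dt) * [p*8.070969 + (1-p)*13.411985] = 10.526832; exercise = 11.153592; V(3,3) = max -> 11.153592
  V(2,0) = exp(-r*dt) * [p*0.000000 + (1-p)*0.000000] = 0.000000; exercise = 0.000000; V(2,0) = max -> 0.000000
  V(2,1) = exp(-r*dt) * [p*0.000000 + (1-p)*4.101134] = 2.083926; exercise = 0.000000; V(2,1) = max -> 2.083926
  V(2,2) = exp(-r*dt) * [p*4.101134 + (1-p)*11.153592] = 7.553584; exercise = 8.070969; V(2,2) = max -> 8.070969
  V(1,0) = exp(-r*dt) * [p*0.000000 + (1-p)*2.083926] = 1.058914; exercise = 0.000000; V(1,0) = max -> 1.058914
  V(1,1) = exp(-r*dt) * [p*2.083926 + (1-p)*8.070969] = 5.059508; exercise = 3.863304; V(1,1) = max -> 5.059508
  V(0,0) = exp(-r*dt) * [p*1.058914 + (1-p)*5.059508] = 3.057891; exercise = 0.000000; V(0,0) = max -> 3.057891

Answer: Price = V(0,0) = 3.0579


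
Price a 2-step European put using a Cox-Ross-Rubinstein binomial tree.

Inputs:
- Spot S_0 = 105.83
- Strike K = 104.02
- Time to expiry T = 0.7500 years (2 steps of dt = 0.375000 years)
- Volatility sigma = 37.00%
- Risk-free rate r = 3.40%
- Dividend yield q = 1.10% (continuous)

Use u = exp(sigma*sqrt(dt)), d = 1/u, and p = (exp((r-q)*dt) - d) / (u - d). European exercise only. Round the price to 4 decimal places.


Answer: Price = V(0,0) = 10.3488

Derivation:
dt = T/N = 0.375000
u = exp(sigma*sqrt(dt)) = 1.254300; d = 1/u = 0.797257
p = (exp((r-q)*dt) - d) / (u - d) = 0.462550
Discount per step: exp(-r*dt) = 0.987331
Stock lattice S(k, i) with i counting down-moves:
  k=0: S(0,0) = 105.8300
  k=1: S(1,0) = 132.7426; S(1,1) = 84.3737
  k=2: S(2,0) = 166.4991; S(2,1) = 105.8300; S(2,2) = 67.2676
Terminal payoffs V(N, i) = max(K - S_T, 0):
  V(2,0) = 0.000000; V(2,1) = 0.000000; V(2,2) = 36.752418
Backward induction: V(k, i) = exp(-r*dt) * [p * V(k+1, i) + (1-p) * V(k+1, i+1)].
  V(1,0) = exp(-r*dt) * [p*0.000000 + (1-p)*0.000000] = 0.000000
  V(1,1) = exp(-r*dt) * [p*0.000000 + (1-p)*36.752418] = 19.502356
  V(0,0) = exp(-r*dt) * [p*0.000000 + (1-p)*19.502356] = 10.348758


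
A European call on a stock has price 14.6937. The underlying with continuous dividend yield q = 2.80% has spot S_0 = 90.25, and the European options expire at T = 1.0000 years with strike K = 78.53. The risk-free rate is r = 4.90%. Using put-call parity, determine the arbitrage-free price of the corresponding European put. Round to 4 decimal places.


Answer: Put price = 1.7104

Derivation:
Put-call parity: C - P = S_0 * exp(-qT) - K * exp(-rT).
S_0 * exp(-qT) = 90.2500 * 0.97238837 = 87.75805010
K * exp(-rT) = 78.5300 * 0.95218113 = 74.77478412
P = C - S*exp(-qT) + K*exp(-rT)
P = 14.6937 - 87.75805010 + 74.77478412 = 1.7104


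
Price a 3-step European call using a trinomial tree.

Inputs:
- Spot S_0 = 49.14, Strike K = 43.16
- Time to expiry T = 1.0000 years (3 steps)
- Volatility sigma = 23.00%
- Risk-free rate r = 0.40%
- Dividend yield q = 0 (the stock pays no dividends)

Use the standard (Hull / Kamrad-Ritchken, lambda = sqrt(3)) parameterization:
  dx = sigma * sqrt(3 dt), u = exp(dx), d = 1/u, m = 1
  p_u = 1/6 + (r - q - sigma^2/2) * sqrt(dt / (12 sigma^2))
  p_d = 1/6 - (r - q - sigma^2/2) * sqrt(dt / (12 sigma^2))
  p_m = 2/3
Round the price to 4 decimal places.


dt = T/N = 0.333333; dx = sigma*sqrt(3*dt) = 0.230000
u = exp(dx) = 1.258600; d = 1/u = 0.794534
p_u = 0.150399, p_m = 0.666667, p_d = 0.182935
Discount per step: exp(-r*dt) = 0.998668
Stock lattice S(k, j) with j the centered position index:
  k=0: S(0,+0) = 49.1400
  k=1: S(1,-1) = 39.0434; S(1,+0) = 49.1400; S(1,+1) = 61.8476
  k=2: S(2,-2) = 31.0213; S(2,-1) = 39.0434; S(2,+0) = 49.1400; S(2,+1) = 61.8476; S(2,+2) = 77.8414
  k=3: S(3,-3) = 24.6474; S(3,-2) = 31.0213; S(3,-1) = 39.0434; S(3,+0) = 49.1400; S(3,+1) = 61.8476; S(3,+2) = 77.8414; S(3,+3) = 97.9712
Terminal payoffs V(N, j) = max(S_T - K, 0):
  V(3,-3) = 0.000000; V(3,-2) = 0.000000; V(3,-1) = 0.000000; V(3,+0) = 5.980000; V(3,+1) = 18.687604; V(3,+2) = 34.681396; V(3,+3) = 54.811181
Backward induction: V(k, j) = exp(-r*dt) * [p_u * V(k+1, j+1) + p_m * V(k+1, j) + p_d * V(k+1, j-1)]
  V(2,-2) = exp(-r*dt) * [p_u*0.000000 + p_m*0.000000 + p_d*0.000000] = 0.000000
  V(2,-1) = exp(-r*dt) * [p_u*5.980000 + p_m*0.000000 + p_d*0.000000] = 0.898185
  V(2,+0) = exp(-r*dt) * [p_u*18.687604 + p_m*5.980000 + p_d*0.000000] = 6.788198
  V(2,+1) = exp(-r*dt) * [p_u*34.681396 + p_m*18.687604 + p_d*5.980000] = 18.743377
  V(2,+2) = exp(-r*dt) * [p_u*54.811181 + p_m*34.681396 + p_d*18.687604] = 34.736719
  V(1,-1) = exp(-r*dt) * [p_u*6.788198 + p_m*0.898185 + p_d*0.000000] = 1.617567
  V(1,+0) = exp(-r*dt) * [p_u*18.743377 + p_m*6.788198 + p_d*0.898185] = 7.498747
  V(1,+1) = exp(-r*dt) * [p_u*34.736719 + p_m*18.743377 + p_d*6.788198] = 18.936469
  V(0,+0) = exp(-r*dt) * [p_u*18.936469 + p_m*7.498747 + p_d*1.617567] = 8.132241

Answer: Price = V(0,0) = 8.1322


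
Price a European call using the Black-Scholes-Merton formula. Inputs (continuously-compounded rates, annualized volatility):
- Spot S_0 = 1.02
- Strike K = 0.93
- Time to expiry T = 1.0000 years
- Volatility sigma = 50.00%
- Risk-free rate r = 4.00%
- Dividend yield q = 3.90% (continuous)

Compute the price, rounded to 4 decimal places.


d1 = (ln(S/K) + (r - q + 0.5*sigma^2) * T) / (sigma * sqrt(T)) = 0.43674664
d2 = d1 - sigma * sqrt(T) = -0.06325336
exp(-rT) = 0.96078944; exp(-qT) = 0.96175071
C = S_0 * exp(-qT) * N(d1) - K * exp(-rT) * N(d2)
N(d1) = 0.66885245; N(d2) = 0.47478238
C = 1.0200 * 0.96175071 * 0.66885245 - 0.9300 * 0.96078944 * 0.47478238 = 0.2319

Answer: Price = 0.2319


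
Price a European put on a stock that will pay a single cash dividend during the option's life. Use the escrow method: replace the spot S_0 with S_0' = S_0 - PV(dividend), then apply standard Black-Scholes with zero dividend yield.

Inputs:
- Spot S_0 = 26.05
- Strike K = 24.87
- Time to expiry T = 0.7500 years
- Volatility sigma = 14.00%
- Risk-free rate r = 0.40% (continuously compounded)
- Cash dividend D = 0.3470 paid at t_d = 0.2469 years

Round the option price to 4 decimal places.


Answer: Price = 0.8198

Derivation:
PV(D) = D * exp(-r * t_d) = 0.3470 * 0.99901289 = 0.34665747
S_0' = S_0 - PV(D) = 26.0500 - 0.34665747 = 25.70334253
d1 = (ln(S_0'/K) + (r + sigma^2/2)*T) / (sigma*sqrt(T)) = 0.35720484
d2 = d1 - sigma*sqrt(T) = 0.23596128
exp(-rT) = 0.99700450
N(-d1) = 0.36046923; N(-d2) = 0.40673136
P = K * exp(-rT) * N(-d2) - S_0' * N(-d1) = 24.8700 * 0.99700450 * 0.40673136 - 25.70334253 * 0.36046923 = 0.8198


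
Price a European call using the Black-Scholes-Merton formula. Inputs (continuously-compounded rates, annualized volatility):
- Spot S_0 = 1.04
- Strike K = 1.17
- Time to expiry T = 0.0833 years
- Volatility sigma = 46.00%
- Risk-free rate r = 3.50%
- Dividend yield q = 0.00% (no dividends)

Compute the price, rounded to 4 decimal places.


Answer: Price = 0.0156

Derivation:
d1 = (ln(S/K) + (r - q + 0.5*sigma^2) * T) / (sigma * sqrt(T)) = -0.79881892
d2 = d1 - sigma * sqrt(T) = -0.93158292
exp(-rT) = 0.99708875; exp(-qT) = 1.00000000
C = S_0 * exp(-qT) * N(d1) - K * exp(-rT) * N(d2)
N(d1) = 0.21219771; N(d2) = 0.17577606
C = 1.0400 * 1.00000000 * 0.21219771 - 1.1700 * 0.99708875 * 0.17577606 = 0.0156


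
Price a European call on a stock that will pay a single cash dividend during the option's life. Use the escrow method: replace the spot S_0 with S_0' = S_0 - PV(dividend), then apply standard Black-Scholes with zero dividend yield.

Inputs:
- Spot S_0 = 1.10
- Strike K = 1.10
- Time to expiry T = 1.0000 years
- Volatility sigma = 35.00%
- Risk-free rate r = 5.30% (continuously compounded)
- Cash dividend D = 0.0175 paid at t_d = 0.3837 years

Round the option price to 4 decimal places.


PV(D) = D * exp(-r * t_d) = 0.0175 * 0.97986928 = 0.01714771
S_0' = S_0 - PV(D) = 1.1000 - 0.01714771 = 1.08285229
d1 = (ln(S_0'/K) + (r + sigma^2/2)*T) / (sigma*sqrt(T)) = 0.28153825
d2 = d1 - sigma*sqrt(T) = -0.06846175
exp(-rT) = 0.94838001
N(d1) = 0.61085120; N(d2) = 0.47270903
C = S_0' * N(d1) - K * exp(-rT) * N(d2) = 1.08285229 * 0.61085120 - 1.1000 * 0.94838001 * 0.47270903 = 0.1683

Answer: Price = 0.1683


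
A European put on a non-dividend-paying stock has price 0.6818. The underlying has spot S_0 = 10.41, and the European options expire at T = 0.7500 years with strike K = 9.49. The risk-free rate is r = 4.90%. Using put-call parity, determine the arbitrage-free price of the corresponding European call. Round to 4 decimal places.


Answer: Call price = 1.9442

Derivation:
Put-call parity: C - P = S_0 * exp(-qT) - K * exp(-rT).
S_0 * exp(-qT) = 10.4100 * 1.00000000 = 10.41000000
K * exp(-rT) = 9.4900 * 0.96391708 = 9.14757313
C = P + S*exp(-qT) - K*exp(-rT)
C = 0.6818 + 10.41000000 - 9.14757313 = 1.9442


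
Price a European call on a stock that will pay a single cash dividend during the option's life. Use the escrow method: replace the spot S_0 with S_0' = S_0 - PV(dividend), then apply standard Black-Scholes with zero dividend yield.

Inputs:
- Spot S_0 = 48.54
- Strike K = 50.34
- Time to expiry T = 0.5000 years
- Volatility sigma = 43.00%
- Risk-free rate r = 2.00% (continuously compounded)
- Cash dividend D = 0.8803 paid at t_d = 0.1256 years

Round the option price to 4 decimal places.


Answer: Price = 4.8651

Derivation:
PV(D) = D * exp(-r * t_d) = 0.8803 * 0.99749115 = 0.87809146
S_0' = S_0 - PV(D) = 48.5400 - 0.87809146 = 47.66190854
d1 = (ln(S_0'/K) + (r + sigma^2/2)*T) / (sigma*sqrt(T)) = 0.00512250
d2 = d1 - sigma*sqrt(T) = -0.29893342
exp(-rT) = 0.99004983
N(d1) = 0.50204357; N(d2) = 0.38249542
C = S_0' * N(d1) - K * exp(-rT) * N(d2) = 47.66190854 * 0.50204357 - 50.3400 * 0.99004983 * 0.38249542 = 4.8651


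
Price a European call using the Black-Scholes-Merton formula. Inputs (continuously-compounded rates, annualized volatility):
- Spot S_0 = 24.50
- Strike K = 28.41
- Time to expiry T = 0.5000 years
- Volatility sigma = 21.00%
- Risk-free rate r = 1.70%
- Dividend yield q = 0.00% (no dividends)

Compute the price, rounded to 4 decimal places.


Answer: Price = 0.3633

Derivation:
d1 = (ln(S/K) + (r - q + 0.5*sigma^2) * T) / (sigma * sqrt(T)) = -0.86565412
d2 = d1 - sigma * sqrt(T) = -1.01414654
exp(-rT) = 0.99153602; exp(-qT) = 1.00000000
C = S_0 * exp(-qT) * N(d1) - K * exp(-rT) * N(d2)
N(d1) = 0.19333993; N(d2) = 0.15525642
C = 24.5000 * 1.00000000 * 0.19333993 - 28.4100 * 0.99153602 * 0.15525642 = 0.3633


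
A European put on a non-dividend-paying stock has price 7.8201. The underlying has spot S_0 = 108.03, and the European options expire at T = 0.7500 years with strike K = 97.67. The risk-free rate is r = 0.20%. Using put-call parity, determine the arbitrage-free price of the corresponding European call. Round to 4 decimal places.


Put-call parity: C - P = S_0 * exp(-qT) - K * exp(-rT).
S_0 * exp(-qT) = 108.0300 * 1.00000000 = 108.03000000
K * exp(-rT) = 97.6700 * 0.99850112 = 97.52360482
C = P + S*exp(-qT) - K*exp(-rT)
C = 7.8201 + 108.03000000 - 97.52360482 = 18.3265

Answer: Call price = 18.3265


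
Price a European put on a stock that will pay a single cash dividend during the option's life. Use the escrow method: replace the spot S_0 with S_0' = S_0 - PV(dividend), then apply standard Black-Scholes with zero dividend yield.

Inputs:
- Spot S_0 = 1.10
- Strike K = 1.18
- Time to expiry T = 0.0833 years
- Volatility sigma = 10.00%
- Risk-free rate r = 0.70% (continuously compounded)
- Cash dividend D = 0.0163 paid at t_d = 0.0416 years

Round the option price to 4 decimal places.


PV(D) = D * exp(-r * t_d) = 0.0163 * 0.99970884 = 0.01629525
S_0' = S_0 - PV(D) = 1.1000 - 0.01629525 = 1.08370475
d1 = (ln(S_0'/K) + (r + sigma^2/2)*T) / (sigma*sqrt(T)) = -2.91490912
d2 = d1 - sigma*sqrt(T) = -2.94377086
exp(-rT) = 0.99941707
N(-d1) = 0.99822104; N(-d2) = 0.99837880
P = K * exp(-rT) * N(-d2) - S_0' * N(-d1) = 1.1800 * 0.99941707 * 0.99837880 - 1.08370475 * 0.99822104 = 0.0956

Answer: Price = 0.0956


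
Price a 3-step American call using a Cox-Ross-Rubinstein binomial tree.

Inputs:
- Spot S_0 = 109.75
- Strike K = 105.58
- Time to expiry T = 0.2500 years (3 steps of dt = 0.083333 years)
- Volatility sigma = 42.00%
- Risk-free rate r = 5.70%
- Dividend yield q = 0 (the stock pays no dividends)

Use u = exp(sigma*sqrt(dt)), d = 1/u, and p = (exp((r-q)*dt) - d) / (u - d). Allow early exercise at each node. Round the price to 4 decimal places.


dt = T/N = 0.083333
u = exp(sigma*sqrt(dt)) = 1.128900; d = 1/u = 0.885818
p = (exp((r-q)*dt) - d) / (u - d) = 0.489313
Discount per step: exp(-r*dt) = 0.995261
Stock lattice S(k, i) with i counting down-moves:
  k=0: S(0,0) = 109.7500
  k=1: S(1,0) = 123.8968; S(1,1) = 97.2185
  k=2: S(2,0) = 139.8670; S(2,1) = 109.7500; S(2,2) = 86.1180
  k=3: S(3,0) = 157.8959; S(3,1) = 123.8968; S(3,2) = 97.2185; S(3,3) = 76.2849
Terminal payoffs V(N, i) = max(S_T - K, 0):
  V(3,0) = 52.315863; V(3,1) = 18.316756; V(3,2) = 0.000000; V(3,3) = 0.000000
Backward induction: V(k, i) = exp(-r*dt) * [p * V(k+1, i) + (1-p) * V(k+1, i+1)]; then take max(V_cont, immediate exercise) for American.
  V(2,0) = exp(-r*dt) * [p*52.315863 + (1-p)*18.316756] = 34.787343; exercise = 34.287027; V(2,0) = max -> 34.787343
  V(2,1) = exp(-r*dt) * [p*18.316756 + (1-p)*0.000000] = 8.920163; exercise = 4.170000; V(2,1) = max -> 8.920163
  V(2,2) = exp(-r*dt) * [p*0.000000 + (1-p)*0.000000] = 0.000000; exercise = 0.000000; V(2,2) = max -> 0.000000
  V(1,0) = exp(-r*dt) * [p*34.787343 + (1-p)*8.920163] = 21.475072; exercise = 18.316756; V(1,0) = max -> 21.475072
  V(1,1) = exp(-r*dt) * [p*8.920163 + (1-p)*0.000000] = 4.344072; exercise = 0.000000; V(1,1) = max -> 4.344072
  V(0,0) = exp(-r*dt) * [p*21.475072 + (1-p)*4.344072] = 12.666193; exercise = 4.170000; V(0,0) = max -> 12.666193

Answer: Price = V(0,0) = 12.6662


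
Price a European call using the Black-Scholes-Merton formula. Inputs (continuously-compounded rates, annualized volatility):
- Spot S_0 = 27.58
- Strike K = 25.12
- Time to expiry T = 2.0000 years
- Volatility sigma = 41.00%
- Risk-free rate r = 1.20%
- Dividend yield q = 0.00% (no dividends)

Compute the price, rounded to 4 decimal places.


d1 = (ln(S/K) + (r - q + 0.5*sigma^2) * T) / (sigma * sqrt(T)) = 0.49243353
d2 = d1 - sigma * sqrt(T) = -0.08739403
exp(-rT) = 0.97628571; exp(-qT) = 1.00000000
C = S_0 * exp(-qT) * N(d1) - K * exp(-rT) * N(d2)
N(d1) = 0.68879355; N(d2) = 0.46517916
C = 27.5800 * 1.00000000 * 0.68879355 - 25.1200 * 0.97628571 * 0.46517916 = 7.5887

Answer: Price = 7.5887


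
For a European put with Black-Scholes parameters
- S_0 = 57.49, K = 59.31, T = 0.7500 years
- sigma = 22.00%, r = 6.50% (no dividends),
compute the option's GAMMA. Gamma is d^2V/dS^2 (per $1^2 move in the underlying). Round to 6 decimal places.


d1 = 0.1875501029; d2 = -0.0029754860
phi(d1) = 0.3919872153; exp(-qT) = 1.0000000000; exp(-rT) = 0.9524192047
Gamma = exp(-qT) * phi(d1) / (S * sigma * sqrt(T)) = 1.0000000000 * 0.3919872153 / (57.4900 * 0.2200 * 0.8660254038) = 0.035787

Answer: Gamma = 0.035787


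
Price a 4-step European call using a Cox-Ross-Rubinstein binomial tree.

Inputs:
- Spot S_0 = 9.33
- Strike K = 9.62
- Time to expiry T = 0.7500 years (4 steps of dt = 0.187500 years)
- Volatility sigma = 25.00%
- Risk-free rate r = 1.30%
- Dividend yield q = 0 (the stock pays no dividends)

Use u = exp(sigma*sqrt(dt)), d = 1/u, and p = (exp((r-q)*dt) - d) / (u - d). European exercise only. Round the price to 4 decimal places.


dt = T/N = 0.187500
u = exp(sigma*sqrt(dt)) = 1.114330; d = 1/u = 0.897400
p = (exp((r-q)*dt) - d) / (u - d) = 0.484213
Discount per step: exp(-r*dt) = 0.997565
Stock lattice S(k, i) with i counting down-moves:
  k=0: S(0,0) = 9.3300
  k=1: S(1,0) = 10.3967; S(1,1) = 8.3727
  k=2: S(2,0) = 11.5853; S(2,1) = 9.3300; S(2,2) = 7.5137
  k=3: S(3,0) = 12.9099; S(3,1) = 10.3967; S(3,2) = 8.3727; S(3,3) = 6.7428
  k=4: S(4,0) = 14.3859; S(4,1) = 11.5853; S(4,2) = 9.3300; S(4,3) = 7.5137; S(4,4) = 6.0510
Terminal payoffs V(N, i) = max(S_T - K, 0):
  V(4,0) = 4.765888; V(4,1) = 1.965350; V(4,2) = 0.000000; V(4,3) = 0.000000; V(4,4) = 0.000000
Backward induction: V(k, i) = exp(-r*dt) * [p * V(k+1, i) + (1-p) * V(k+1, i+1)].
  V(3,0) = exp(-r*dt) * [p*4.765888 + (1-p)*1.965350] = 3.313321
  V(3,1) = exp(-r*dt) * [p*1.965350 + (1-p)*0.000000] = 0.949332
  V(3,2) = exp(-r*dt) * [p*0.000000 + (1-p)*0.000000] = 0.000000
  V(3,3) = exp(-r*dt) * [p*0.000000 + (1-p)*0.000000] = 0.000000
  V(2,0) = exp(-r*dt) * [p*3.313321 + (1-p)*0.949332] = 2.088909
  V(2,1) = exp(-r*dt) * [p*0.949332 + (1-p)*0.000000] = 0.458560
  V(2,2) = exp(-r*dt) * [p*0.000000 + (1-p)*0.000000] = 0.000000
  V(1,0) = exp(-r*dt) * [p*2.088909 + (1-p)*0.458560] = 1.244958
  V(1,1) = exp(-r*dt) * [p*0.458560 + (1-p)*0.000000] = 0.221500
  V(0,0) = exp(-r*dt) * [p*1.244958 + (1-p)*0.221500] = 0.715326

Answer: Price = V(0,0) = 0.7153


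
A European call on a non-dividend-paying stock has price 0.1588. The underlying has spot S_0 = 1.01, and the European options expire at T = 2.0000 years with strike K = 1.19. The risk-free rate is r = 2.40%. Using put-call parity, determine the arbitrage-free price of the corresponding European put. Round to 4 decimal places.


Answer: Put price = 0.2830

Derivation:
Put-call parity: C - P = S_0 * exp(-qT) - K * exp(-rT).
S_0 * exp(-qT) = 1.0100 * 1.00000000 = 1.01000000
K * exp(-rT) = 1.1900 * 0.95313379 = 1.13422921
P = C - S*exp(-qT) + K*exp(-rT)
P = 0.1588 - 1.01000000 + 1.13422921 = 0.2830


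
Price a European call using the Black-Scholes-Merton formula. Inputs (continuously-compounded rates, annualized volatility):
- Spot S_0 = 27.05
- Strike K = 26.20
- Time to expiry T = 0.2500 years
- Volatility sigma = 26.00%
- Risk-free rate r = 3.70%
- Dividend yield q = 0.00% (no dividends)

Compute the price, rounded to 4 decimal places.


Answer: Price = 1.9875

Derivation:
d1 = (ln(S/K) + (r - q + 0.5*sigma^2) * T) / (sigma * sqrt(T)) = 0.38175073
d2 = d1 - sigma * sqrt(T) = 0.25175073
exp(-rT) = 0.99079265; exp(-qT) = 1.00000000
C = S_0 * exp(-qT) * N(d1) - K * exp(-rT) * N(d2)
N(d1) = 0.64867687; N(d2) = 0.59938313
C = 27.0500 * 1.00000000 * 0.64867687 - 26.2000 * 0.99079265 * 0.59938313 = 1.9875


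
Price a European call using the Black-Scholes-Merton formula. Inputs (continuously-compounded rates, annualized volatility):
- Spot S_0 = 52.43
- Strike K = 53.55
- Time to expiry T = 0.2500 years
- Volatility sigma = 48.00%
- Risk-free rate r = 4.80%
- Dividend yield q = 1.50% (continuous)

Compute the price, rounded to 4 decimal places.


Answer: Price = 4.6900

Derivation:
d1 = (ln(S/K) + (r - q + 0.5*sigma^2) * T) / (sigma * sqrt(T)) = 0.06630479
d2 = d1 - sigma * sqrt(T) = -0.17369521
exp(-rT) = 0.98807171; exp(-qT) = 0.99625702
C = S_0 * exp(-qT) * N(d1) - K * exp(-rT) * N(d2)
N(d1) = 0.52643242; N(d2) = 0.43105250
C = 52.4300 * 0.99625702 * 0.52643242 - 53.5500 * 0.98807171 * 0.43105250 = 4.6900


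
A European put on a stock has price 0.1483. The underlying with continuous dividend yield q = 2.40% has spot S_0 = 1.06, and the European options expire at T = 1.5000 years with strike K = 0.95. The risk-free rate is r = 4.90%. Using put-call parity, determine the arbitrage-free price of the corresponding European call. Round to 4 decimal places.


Answer: Call price = 0.2881

Derivation:
Put-call parity: C - P = S_0 * exp(-qT) - K * exp(-rT).
S_0 * exp(-qT) = 1.0600 * 0.96464029 = 1.02251871
K * exp(-rT) = 0.9500 * 0.92913615 = 0.88267934
C = P + S*exp(-qT) - K*exp(-rT)
C = 0.1483 + 1.02251871 - 0.88267934 = 0.2881
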